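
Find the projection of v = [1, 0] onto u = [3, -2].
[9/13, -6/13]

The projection of v onto u is proj_u(v) = ((v·u) / (u·u)) · u.
v·u = (1)*(3) + (0)*(-2) = 3.
u·u = (3)*(3) + (-2)*(-2) = 13.
coefficient = 3 / 13 = 3/13.
proj_u(v) = 3/13 · [3, -2] = [9/13, -6/13].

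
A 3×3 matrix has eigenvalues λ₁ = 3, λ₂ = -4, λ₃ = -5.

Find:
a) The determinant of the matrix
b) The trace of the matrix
det = 60, trace = -6

Two standard eigenvalue identities:
- det(A) equals the product of the eigenvalues (counted with multiplicity).
- trace(A) equals the sum of the eigenvalues.
det(A) = (3)*(-4)*(-5) = 60.
trace(A) = 3 - 4 - 5 = -6.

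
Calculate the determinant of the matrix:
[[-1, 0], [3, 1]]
-1

For a 2×2 matrix [[a, b], [c, d]], det = ad - bc
det = (-1)(1) - (0)(3) = -1 - 0 = -1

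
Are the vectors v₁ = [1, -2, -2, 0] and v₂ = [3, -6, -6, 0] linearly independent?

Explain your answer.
No, linearly dependent (v₂ = 3·v₁)

Check whether there is a scalar k with v₂ = k·v₁.
Comparing components, k = 3 satisfies 3·[1, -2, -2, 0] = [3, -6, -6, 0].
Since v₂ is a scalar multiple of v₁, the two vectors are linearly dependent.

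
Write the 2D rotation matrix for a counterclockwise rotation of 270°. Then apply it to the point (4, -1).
R = [[0, 1], [-1, 0]]; R·(4, -1) = (-1, -4)

Rotation matrix formula: R(θ) = [[cos θ, -sin θ], [sin θ, cos θ]]
For θ = 270°:
cos(270°) = 0
sin(270°) = -1
R = [[0, 1], [-1, 0]]
Apply to (4, -1): [0·4 + (1)·-1, -1·4 + 0·-1] = (-1, -4)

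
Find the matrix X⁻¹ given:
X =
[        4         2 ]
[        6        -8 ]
det(X) = -44
X⁻¹ =
[     2/11      1/22 ]
[     3/22     -1/11 ]

For a 2×2 matrix X = [[a, b], [c, d]] with det(X) ≠ 0, X⁻¹ = (1/det(X)) * [[d, -b], [-c, a]].
det(X) = (4)*(-8) - (2)*(6) = -32 - 12 = -44.
X⁻¹ = (1/-44) * [[-8, -2], [-6, 4]].
Dividing each entry by -44 and reducing:
X⁻¹ =
[     2/11      1/22 ]
[     3/22     -1/11 ]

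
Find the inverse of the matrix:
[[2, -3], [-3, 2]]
[[-2/5, -3/5], [-3/5, -2/5]]

For [[a,b],[c,d]], inverse = (1/det)·[[d,-b],[-c,a]]
det = 2·2 - -3·-3 = -5
Inverse = (1/-5)·[[2, 3], [3, 2]]
        = [[-2/5, -3/5], [-3/5, -2/5]]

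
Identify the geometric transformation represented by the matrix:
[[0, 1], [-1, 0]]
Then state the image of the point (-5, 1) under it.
rotation by 90° clockwise (i.e., 270° counterclockwise); image of (-5, 1) is (1, 5)

This matches the form [[cos θ, -sin θ], [sin θ, cos θ]] of a rotation matrix; reading off cos θ and sin θ gives the angle.
The matrix [[0, 1], [-1, 0]] represents: rotation by 90° clockwise (i.e., 270° counterclockwise).
Applying it to (-5, 1): [0·-5 + 1·1, -1·-5 + 0·1] = (1, 5).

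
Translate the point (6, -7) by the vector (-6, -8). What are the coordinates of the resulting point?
(0, -15)

Translation by (-6, -8):
x' = 6 + -6 = 0
y' = -7 + -8 = -15
Homogeneous matrix: [[1, 0, -6], [0, 1, -8], [0, 0, 1]]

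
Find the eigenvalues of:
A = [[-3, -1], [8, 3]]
λ = -1, 1

Solve det(A - λI) = 0. For a 2×2 matrix this is λ² - (trace)λ + det = 0.
trace(A) = -3 + 3 = 0.
det(A) = (-3)*(3) - (-1)*(8) = -9 + 8 = -1.
Characteristic equation: λ² - (0)λ + (-1) = 0.
Discriminant: (0)² - 4*(-1) = 0 + 4 = 4.
Roots: λ = (0 ± √4) / 2 = -1, 1.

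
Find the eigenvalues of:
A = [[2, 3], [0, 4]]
λ = 2, 4

Solve det(A - λI) = 0. For a 2×2 matrix this is λ² - (trace)λ + det = 0.
trace(A) = 2 + 4 = 6.
det(A) = (2)*(4) - (3)*(0) = 8 - 0 = 8.
Characteristic equation: λ² - (6)λ + (8) = 0.
Discriminant: (6)² - 4*(8) = 36 - 32 = 4.
Roots: λ = (6 ± √4) / 2 = 2, 4.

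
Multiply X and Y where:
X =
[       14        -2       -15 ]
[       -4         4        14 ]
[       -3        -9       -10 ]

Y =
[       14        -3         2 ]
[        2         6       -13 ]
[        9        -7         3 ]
XY =
[       57        51         9 ]
[       78       -62       -18 ]
[     -150        25        81 ]

Matrix multiplication: (XY)[i][j] = sum over k of X[i][k] * Y[k][j].
  (XY)[0][0] = (14)*(14) + (-2)*(2) + (-15)*(9) = 57
  (XY)[0][1] = (14)*(-3) + (-2)*(6) + (-15)*(-7) = 51
  (XY)[0][2] = (14)*(2) + (-2)*(-13) + (-15)*(3) = 9
  (XY)[1][0] = (-4)*(14) + (4)*(2) + (14)*(9) = 78
  (XY)[1][1] = (-4)*(-3) + (4)*(6) + (14)*(-7) = -62
  (XY)[1][2] = (-4)*(2) + (4)*(-13) + (14)*(3) = -18
  (XY)[2][0] = (-3)*(14) + (-9)*(2) + (-10)*(9) = -150
  (XY)[2][1] = (-3)*(-3) + (-9)*(6) + (-10)*(-7) = 25
  (XY)[2][2] = (-3)*(2) + (-9)*(-13) + (-10)*(3) = 81
XY =
[       57        51         9 ]
[       78       -62       -18 ]
[     -150        25        81 ]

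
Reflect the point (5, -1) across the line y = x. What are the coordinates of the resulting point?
(-1, 5)

Reflection across line y = x: (5, -1) → (-1, 5)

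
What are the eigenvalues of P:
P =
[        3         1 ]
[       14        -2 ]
λ = -4, 5

Solve det(P - λI) = 0. For a 2×2 matrix the characteristic equation is λ² - (trace)λ + det = 0.
trace(P) = a + d = 3 - 2 = 1.
det(P) = a*d - b*c = (3)*(-2) - (1)*(14) = -6 - 14 = -20.
Characteristic equation: λ² - (1)λ + (-20) = 0.
Discriminant = (1)² - 4*(-20) = 1 + 80 = 81.
λ = (1 ± √81) / 2 = (1 ± 9) / 2 = -4, 5.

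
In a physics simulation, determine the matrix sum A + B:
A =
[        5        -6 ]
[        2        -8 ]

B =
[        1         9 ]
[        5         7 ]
A + B =
[        6         3 ]
[        7        -1 ]

Matrix addition is elementwise: (A+B)[i][j] = A[i][j] + B[i][j].
  (A+B)[0][0] = (5) + (1) = 6
  (A+B)[0][1] = (-6) + (9) = 3
  (A+B)[1][0] = (2) + (5) = 7
  (A+B)[1][1] = (-8) + (7) = -1
A + B =
[        6         3 ]
[        7        -1 ]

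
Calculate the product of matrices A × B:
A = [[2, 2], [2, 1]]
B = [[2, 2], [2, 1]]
[[8, 6], [6, 5]]

Matrix multiplication:
C[0][0] = 2×2 + 2×2 = 8
C[0][1] = 2×2 + 2×1 = 6
C[1][0] = 2×2 + 1×2 = 6
C[1][1] = 2×2 + 1×1 = 5
Result: [[8, 6], [6, 5]]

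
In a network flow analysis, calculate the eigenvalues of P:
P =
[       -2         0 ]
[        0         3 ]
λ = -2, 3

Solve det(P - λI) = 0. For a 2×2 matrix the characteristic equation is λ² - (trace)λ + det = 0.
trace(P) = a + d = -2 + 3 = 1.
det(P) = a*d - b*c = (-2)*(3) - (0)*(0) = -6 - 0 = -6.
Characteristic equation: λ² - (1)λ + (-6) = 0.
Discriminant = (1)² - 4*(-6) = 1 + 24 = 25.
λ = (1 ± √25) / 2 = (1 ± 5) / 2 = -2, 3.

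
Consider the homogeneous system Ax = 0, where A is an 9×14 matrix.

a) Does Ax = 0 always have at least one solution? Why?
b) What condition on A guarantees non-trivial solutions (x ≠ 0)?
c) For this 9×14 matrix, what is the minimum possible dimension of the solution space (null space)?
a) Yes, x = 0 is always a solution. b) When A has linearly dependent columns (rank < n). c) Minimum nullity = 5.

a) x = 0 satisfies A·0 = 0, so the zero vector is always a solution.
b) Non-trivial solutions exist iff the columns of A are linearly dependent, equivalently rank(A) < n (the number of columns).
c) By rank-nullity, rank(A) + nullity(A) = n = 14. Since A has only 9 rows, rank(A) ≤ 9, so nullity(A) ≥ 14 - 9 = 5.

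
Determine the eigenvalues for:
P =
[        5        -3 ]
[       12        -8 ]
λ = -4, 1

Solve det(P - λI) = 0. For a 2×2 matrix the characteristic equation is λ² - (trace)λ + det = 0.
trace(P) = a + d = 5 - 8 = -3.
det(P) = a*d - b*c = (5)*(-8) - (-3)*(12) = -40 + 36 = -4.
Characteristic equation: λ² - (-3)λ + (-4) = 0.
Discriminant = (-3)² - 4*(-4) = 9 + 16 = 25.
λ = (-3 ± √25) / 2 = (-3 ± 5) / 2 = -4, 1.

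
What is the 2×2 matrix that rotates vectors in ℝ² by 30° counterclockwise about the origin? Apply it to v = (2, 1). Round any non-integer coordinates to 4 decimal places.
R = [[√3/2, -1/2], [1/2, √3/2]]; R·v = (1.2321, 1.8660)

A counterclockwise rotation by angle θ in ℝ² has matrix R(θ) = [[cos θ, -sin θ], [sin θ, cos θ]].
For θ = 30°: cos θ = √3/2, sin θ = 1/2.
R(30°) = [[√3/2, -1/2], [1/2, √3/2]].
R·v = [√3/2·2 + (-1/2)·1, 1/2·2 + √3/2·1] = (1.2321, 1.8660).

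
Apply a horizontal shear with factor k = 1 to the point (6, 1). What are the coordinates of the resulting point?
(7, 1)

Shear matrix for horizontal shear with factor k = 1:
[[1, 1], [0, 1]]
Result: (6, 1) → (7, 1)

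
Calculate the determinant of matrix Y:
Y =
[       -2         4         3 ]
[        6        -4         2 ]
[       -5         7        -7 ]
det(Y) = 166

Expand along row 0 (cofactor expansion): det(Y) = a*(e*i - f*h) - b*(d*i - f*g) + c*(d*h - e*g), where the 3×3 is [[a, b, c], [d, e, f], [g, h, i]].
Minor M_00 = (-4)*(-7) - (2)*(7) = 28 - 14 = 14.
Minor M_01 = (6)*(-7) - (2)*(-5) = -42 + 10 = -32.
Minor M_02 = (6)*(7) - (-4)*(-5) = 42 - 20 = 22.
det(Y) = (-2)*(14) - (4)*(-32) + (3)*(22) = -28 + 128 + 66 = 166.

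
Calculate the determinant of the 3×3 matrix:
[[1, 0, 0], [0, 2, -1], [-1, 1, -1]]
-1

Expansion along first row:
det = 1·det([[2,-1],[1,-1]]) - 0·det([[0,-1],[-1,-1]]) + 0·det([[0,2],[-1,1]])
    = 1·(2·-1 - -1·1) - 0·(0·-1 - -1·-1) + 0·(0·1 - 2·-1)
    = 1·-1 - 0·-1 + 0·2
    = -1 + 0 + 0 = -1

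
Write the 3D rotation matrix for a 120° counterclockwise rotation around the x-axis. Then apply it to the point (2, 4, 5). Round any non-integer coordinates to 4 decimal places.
R = [[1, 0, 0], [0, -1/2, -√3/2], [0, √3/2, -1/2]]; R·(2, 4, 5) = (2.0000, -6.3301, 0.9641)

Rotation matrix for 120° around x-axis:
cos(120°) = -1/2, sin(120°) = √3/2
R = [[1, 0, 0], [0, -1/2, -√3/2], [0, √3/2, -1/2]]
Apply to (2, 4, 5): R·[2, 4, 5]ᵀ = (2.0000, -6.3301, 0.9641)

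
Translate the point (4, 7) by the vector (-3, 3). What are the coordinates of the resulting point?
(1, 10)

Translation by (-3, 3):
x' = 4 + -3 = 1
y' = 7 + 3 = 10
Homogeneous matrix: [[1, 0, -3], [0, 1, 3], [0, 0, 1]]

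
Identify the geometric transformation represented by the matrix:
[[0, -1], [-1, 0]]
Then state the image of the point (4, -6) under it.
reflection across the line y = -x; image of (4, -6) is (6, -4)

This is a symmetric orthogonal matrix with determinant -1, which characterizes a reflection in ℝ².
The matrix [[0, -1], [-1, 0]] represents: reflection across the line y = -x.
Applying it to (4, -6): [0·4 + -1·-6, -1·4 + 0·-6] = (6, -4).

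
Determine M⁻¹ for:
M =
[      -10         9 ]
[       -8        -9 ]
det(M) = 162
M⁻¹ =
[    -1/18     -1/18 ]
[     4/81     -5/81 ]

For a 2×2 matrix M = [[a, b], [c, d]] with det(M) ≠ 0, M⁻¹ = (1/det(M)) * [[d, -b], [-c, a]].
det(M) = (-10)*(-9) - (9)*(-8) = 90 + 72 = 162.
M⁻¹ = (1/162) * [[-9, -9], [8, -10]].
Dividing each entry by 162 and reducing:
M⁻¹ =
[    -1/18     -1/18 ]
[     4/81     -5/81 ]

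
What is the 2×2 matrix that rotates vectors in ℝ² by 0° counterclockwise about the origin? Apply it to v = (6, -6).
R = [[1, 0], [0, 1]]; R·v = (6, -6)

A counterclockwise rotation by angle θ in ℝ² has matrix R(θ) = [[cos θ, -sin θ], [sin θ, cos θ]].
For θ = 0°: cos θ = 1, sin θ = 0.
R(0°) = [[1, 0], [0, 1]].
R·v = [1·6 + (0)·-6, 0·6 + 1·-6] = (6, -6).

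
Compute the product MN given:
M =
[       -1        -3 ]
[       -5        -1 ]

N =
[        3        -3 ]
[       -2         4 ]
MN =
[        3        -9 ]
[      -13        11 ]

Matrix multiplication: (MN)[i][j] = sum over k of M[i][k] * N[k][j].
  (MN)[0][0] = (-1)*(3) + (-3)*(-2) = 3
  (MN)[0][1] = (-1)*(-3) + (-3)*(4) = -9
  (MN)[1][0] = (-5)*(3) + (-1)*(-2) = -13
  (MN)[1][1] = (-5)*(-3) + (-1)*(4) = 11
MN =
[        3        -9 ]
[      -13        11 ]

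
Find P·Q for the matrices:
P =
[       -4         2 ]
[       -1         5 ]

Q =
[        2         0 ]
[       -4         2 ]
PQ =
[      -16         4 ]
[      -22        10 ]

Matrix multiplication: (PQ)[i][j] = sum over k of P[i][k] * Q[k][j].
  (PQ)[0][0] = (-4)*(2) + (2)*(-4) = -16
  (PQ)[0][1] = (-4)*(0) + (2)*(2) = 4
  (PQ)[1][0] = (-1)*(2) + (5)*(-4) = -22
  (PQ)[1][1] = (-1)*(0) + (5)*(2) = 10
PQ =
[      -16         4 ]
[      -22        10 ]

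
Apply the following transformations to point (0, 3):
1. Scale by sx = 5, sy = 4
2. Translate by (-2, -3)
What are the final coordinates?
(-2, 9)

Step 1: Scale (0, 3) by (sx, sy) = (5, 4) → (0, 12)
Step 2: Translate by (-2, -3) → (-2, 9)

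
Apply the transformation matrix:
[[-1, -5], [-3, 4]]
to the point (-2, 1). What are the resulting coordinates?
(-3, 10)

Matrix multiplication:
[[-1, -5], [-3, 4]] × [-2, 1]ᵀ
= [-1×-2 + -5×1, -3×-2 + 4×1]ᵀ
= [-3.0000, 10.0000]ᵀ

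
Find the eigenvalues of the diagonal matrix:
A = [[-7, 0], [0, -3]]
λ₁ = -7, λ₂ = -3

The characteristic polynomial of A is det(A - λI) = (-7 - λ)(-3 - λ) = 0.
The roots are λ = -7 and λ = -3, so the eigenvalues are the diagonal entries.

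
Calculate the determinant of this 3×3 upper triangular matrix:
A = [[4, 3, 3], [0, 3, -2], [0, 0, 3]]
36

The determinant of a triangular matrix is the product of its diagonal entries (the off-diagonal entries above the diagonal do not affect it).
det(A) = (4) * (3) * (3) = 36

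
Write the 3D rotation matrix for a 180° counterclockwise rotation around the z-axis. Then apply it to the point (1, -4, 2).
R = [[-1, 0, 0], [0, -1, 0], [0, 0, 1]]; R·(1, -4, 2) = (-1, 4, 2)

Rotation matrix for 180° around z-axis:
cos(180°) = -1, sin(180°) = 0
R = [[-1, 0, 0], [0, -1, 0], [0, 0, 1]]
Apply to (1, -4, 2): R·[1, -4, 2]ᵀ = (-1, 4, 2)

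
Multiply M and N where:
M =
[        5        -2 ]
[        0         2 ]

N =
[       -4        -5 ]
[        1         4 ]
MN =
[      -22       -33 ]
[        2         8 ]

Matrix multiplication: (MN)[i][j] = sum over k of M[i][k] * N[k][j].
  (MN)[0][0] = (5)*(-4) + (-2)*(1) = -22
  (MN)[0][1] = (5)*(-5) + (-2)*(4) = -33
  (MN)[1][0] = (0)*(-4) + (2)*(1) = 2
  (MN)[1][1] = (0)*(-5) + (2)*(4) = 8
MN =
[      -22       -33 ]
[        2         8 ]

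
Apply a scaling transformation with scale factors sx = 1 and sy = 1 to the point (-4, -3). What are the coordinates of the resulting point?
(-4, -3)

Scaling matrix:
[[1, 0], [0, 1]]
Result: (-4 × 1, -3 × 1) = (-4, -3)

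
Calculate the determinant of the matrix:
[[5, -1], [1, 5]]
26

For a 2×2 matrix [[a, b], [c, d]], det = ad - bc
det = (5)(5) - (-1)(1) = 25 - -1 = 26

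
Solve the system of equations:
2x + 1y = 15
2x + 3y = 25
x = 5, y = 5

Use elimination (row reduction):
Equation 1: 2x + 1y = 15.
Equation 2: 2x + 3y = 25.
Multiply Eq1 by 2 and Eq2 by 2: 4x + 2y = 30;  4x + 6y = 50.
Subtract: (4)y = 20, so y = 5.
Back-substitute into Eq1: 2x + 1*(5) = 15, so x = 5.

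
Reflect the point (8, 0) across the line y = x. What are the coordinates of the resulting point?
(0, 8)

Reflection across line y = x: (8, 0) → (0, 8)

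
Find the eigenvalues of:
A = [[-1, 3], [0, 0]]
λ = -1, 0

Solve det(A - λI) = 0. For a 2×2 matrix this is λ² - (trace)λ + det = 0.
trace(A) = -1 + 0 = -1.
det(A) = (-1)*(0) - (3)*(0) = 0 - 0 = 0.
Characteristic equation: λ² - (-1)λ + (0) = 0.
Discriminant: (-1)² - 4*(0) = 1 - 0 = 1.
Roots: λ = (-1 ± √1) / 2 = -1, 0.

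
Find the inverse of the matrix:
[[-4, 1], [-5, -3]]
[[-3/17, -1/17], [5/17, -4/17]]

For [[a,b],[c,d]], inverse = (1/det)·[[d,-b],[-c,a]]
det = -4·-3 - 1·-5 = 17
Inverse = (1/17)·[[-3, -1], [5, -4]]
        = [[-3/17, -1/17], [5/17, -4/17]]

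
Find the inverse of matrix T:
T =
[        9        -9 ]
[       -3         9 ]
det(T) = 54
T⁻¹ =
[      1/6       1/6 ]
[     1/18       1/6 ]

For a 2×2 matrix T = [[a, b], [c, d]] with det(T) ≠ 0, T⁻¹ = (1/det(T)) * [[d, -b], [-c, a]].
det(T) = (9)*(9) - (-9)*(-3) = 81 - 27 = 54.
T⁻¹ = (1/54) * [[9, 9], [3, 9]].
Dividing each entry by 54 and reducing:
T⁻¹ =
[      1/6       1/6 ]
[     1/18       1/6 ]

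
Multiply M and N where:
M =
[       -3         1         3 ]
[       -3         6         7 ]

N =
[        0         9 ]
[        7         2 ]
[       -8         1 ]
MN =
[      -17       -22 ]
[      -14        -8 ]

Matrix multiplication: (MN)[i][j] = sum over k of M[i][k] * N[k][j].
  (MN)[0][0] = (-3)*(0) + (1)*(7) + (3)*(-8) = -17
  (MN)[0][1] = (-3)*(9) + (1)*(2) + (3)*(1) = -22
  (MN)[1][0] = (-3)*(0) + (6)*(7) + (7)*(-8) = -14
  (MN)[1][1] = (-3)*(9) + (6)*(2) + (7)*(1) = -8
MN =
[      -17       -22 ]
[      -14        -8 ]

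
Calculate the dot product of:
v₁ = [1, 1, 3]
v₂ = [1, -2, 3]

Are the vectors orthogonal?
8, No

The dot product is the sum of products of corresponding components.
v₁·v₂ = (1)*(1) + (1)*(-2) + (3)*(3) = 1 - 2 + 9 = 8.
Two vectors are orthogonal iff their dot product is 0; here the dot product is 8, so the vectors are not orthogonal.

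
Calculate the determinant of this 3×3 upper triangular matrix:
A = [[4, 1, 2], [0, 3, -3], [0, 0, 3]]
36

The determinant of a triangular matrix is the product of its diagonal entries (the off-diagonal entries above the diagonal do not affect it).
det(A) = (4) * (3) * (3) = 36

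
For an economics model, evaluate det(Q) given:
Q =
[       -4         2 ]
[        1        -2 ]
det(Q) = 6

For a 2×2 matrix [[a, b], [c, d]], det = a*d - b*c.
det(Q) = (-4)*(-2) - (2)*(1) = 8 - 2 = 6.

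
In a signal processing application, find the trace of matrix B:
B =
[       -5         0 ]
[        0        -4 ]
tr(B) = -5 - 4 = -9

The trace of a square matrix is the sum of its diagonal entries.
Diagonal entries of B: B[0][0] = -5, B[1][1] = -4.
tr(B) = -5 - 4 = -9.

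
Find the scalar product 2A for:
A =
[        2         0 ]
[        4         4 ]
2A =
[        4         0 ]
[        8         8 ]

Scalar multiplication is elementwise: (2A)[i][j] = 2 * A[i][j].
  (2A)[0][0] = 2 * (2) = 4
  (2A)[0][1] = 2 * (0) = 0
  (2A)[1][0] = 2 * (4) = 8
  (2A)[1][1] = 2 * (4) = 8
2A =
[        4         0 ]
[        8         8 ]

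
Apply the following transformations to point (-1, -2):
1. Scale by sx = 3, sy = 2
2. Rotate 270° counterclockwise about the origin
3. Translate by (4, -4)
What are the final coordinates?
(0, -1)

Step 1: Scale → (-3, -4)
Step 2: Rotate 270° → (-4, 3)
Step 3: Translate → (0, -1)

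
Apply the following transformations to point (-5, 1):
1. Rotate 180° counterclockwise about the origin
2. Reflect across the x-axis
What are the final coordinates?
(5, 1)

Step 1: Rotate 180° → (5, -1)
Step 2: Reflect across the x-axis → (5, 1)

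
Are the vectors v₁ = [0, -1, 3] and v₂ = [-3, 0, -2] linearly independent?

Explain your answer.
Yes, linearly independent

Two vectors are linearly dependent iff one is a scalar multiple of the other.
No single scalar k satisfies v₂ = k·v₁ (the ratios of corresponding entries disagree), so v₁ and v₂ are linearly independent.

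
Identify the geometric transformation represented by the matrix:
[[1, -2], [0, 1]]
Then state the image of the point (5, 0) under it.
horizontal shear with factor -2; image of (5, 0) is (5, 0)

The matrix [[1, k], [0, 1]] sends (x, y) to (x + -2y, y), leaving the y-coordinate fixed: a horizontal shear.
The matrix [[1, -2], [0, 1]] represents: horizontal shear with factor -2.
Applying it to (5, 0): [1·5 + -2·0, 0·5 + 1·0] = (5, 0).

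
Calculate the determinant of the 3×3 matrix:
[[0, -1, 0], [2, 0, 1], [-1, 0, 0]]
1

Expansion along first row:
det = 0·det([[0,1],[0,0]]) - -1·det([[2,1],[-1,0]]) + 0·det([[2,0],[-1,0]])
    = 0·(0·0 - 1·0) - -1·(2·0 - 1·-1) + 0·(2·0 - 0·-1)
    = 0·0 - -1·1 + 0·0
    = 0 + 1 + 0 = 1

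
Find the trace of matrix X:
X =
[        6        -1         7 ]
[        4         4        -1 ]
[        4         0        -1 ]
tr(X) = 6 + 4 - 1 = 9

The trace of a square matrix is the sum of its diagonal entries.
Diagonal entries of X: X[0][0] = 6, X[1][1] = 4, X[2][2] = -1.
tr(X) = 6 + 4 - 1 = 9.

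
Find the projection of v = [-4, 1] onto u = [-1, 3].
[-7/10, 21/10]

The projection of v onto u is proj_u(v) = ((v·u) / (u·u)) · u.
v·u = (-4)*(-1) + (1)*(3) = 7.
u·u = (-1)*(-1) + (3)*(3) = 10.
coefficient = 7 / 10 = 7/10.
proj_u(v) = 7/10 · [-1, 3] = [-7/10, 21/10].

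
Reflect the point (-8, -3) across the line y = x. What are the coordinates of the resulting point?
(-3, -8)

Reflection across line y = x: (-8, -3) → (-3, -8)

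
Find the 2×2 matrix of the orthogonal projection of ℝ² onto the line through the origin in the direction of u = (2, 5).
[[4/29, 10/29], [10/29, 25/29]]

The orthogonal projection onto the line spanned by a nonzero vector u = (a, b) has matrix P = (u uᵀ) / (uᵀ u) = (1/(a² + b²)) · [[a², ab], [ab, b²]].
Here u = (2, 5), so a² + b² = 4 + 25 = 29.
P = (1/29) · [[4, 10], [10, 25]] = [[4/29, 10/29], [10/29, 25/29]].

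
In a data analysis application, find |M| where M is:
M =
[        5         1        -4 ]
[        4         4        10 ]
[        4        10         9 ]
det(M) = -412

Expand along row 0 (cofactor expansion): det(M) = a*(e*i - f*h) - b*(d*i - f*g) + c*(d*h - e*g), where the 3×3 is [[a, b, c], [d, e, f], [g, h, i]].
Minor M_00 = (4)*(9) - (10)*(10) = 36 - 100 = -64.
Minor M_01 = (4)*(9) - (10)*(4) = 36 - 40 = -4.
Minor M_02 = (4)*(10) - (4)*(4) = 40 - 16 = 24.
det(M) = (5)*(-64) - (1)*(-4) + (-4)*(24) = -320 + 4 - 96 = -412.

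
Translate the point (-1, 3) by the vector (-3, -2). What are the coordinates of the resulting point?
(-4, 1)

Translation by (-3, -2):
x' = -1 + -3 = -4
y' = 3 + -2 = 1
Homogeneous matrix: [[1, 0, -3], [0, 1, -2], [0, 0, 1]]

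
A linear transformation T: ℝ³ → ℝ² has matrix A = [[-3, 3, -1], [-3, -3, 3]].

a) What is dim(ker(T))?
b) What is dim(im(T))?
dim(ker) = 1, dim(im) = 2

The two rows are not scalar multiples of one another (no single k satisfies row 2 = k × row 1), so they are linearly independent.
Thus rank(A) = 2.
dim(im(T)) = rank(A) = 2.
By the rank-nullity theorem applied to T: ℝ³ → ℝ², rank(A) + nullity(A) = 3 (the domain dimension), so dim(ker(T)) = 3 - 2 = 1.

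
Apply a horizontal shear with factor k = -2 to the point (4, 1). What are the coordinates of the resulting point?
(2, 1)

Shear matrix for horizontal shear with factor k = -2:
[[1, -2], [0, 1]]
Result: (4, 1) → (2, 1)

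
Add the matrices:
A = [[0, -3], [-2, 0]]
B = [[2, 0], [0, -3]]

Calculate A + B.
[[2, -3], [-2, -3]]

Add corresponding elements:
(0)+(2)=2
(-3)+(0)=-3
(-2)+(0)=-2
(0)+(-3)=-3
A + B = [[2, -3], [-2, -3]]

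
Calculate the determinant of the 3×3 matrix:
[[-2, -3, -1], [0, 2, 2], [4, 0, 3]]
-28

Expansion along first row:
det = -2·det([[2,2],[0,3]]) - -3·det([[0,2],[4,3]]) + -1·det([[0,2],[4,0]])
    = -2·(2·3 - 2·0) - -3·(0·3 - 2·4) + -1·(0·0 - 2·4)
    = -2·6 - -3·-8 + -1·-8
    = -12 + -24 + 8 = -28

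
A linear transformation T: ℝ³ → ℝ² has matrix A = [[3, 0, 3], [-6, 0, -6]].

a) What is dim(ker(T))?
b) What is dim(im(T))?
dim(ker) = 2, dim(im) = 1

Observe that row 2 = -2 × row 1 (so the rows are linearly dependent).
Thus rank(A) = 1 (only one linearly independent row).
dim(im(T)) = rank(A) = 1.
By the rank-nullity theorem applied to T: ℝ³ → ℝ², rank(A) + nullity(A) = 3 (the domain dimension), so dim(ker(T)) = 3 - 1 = 2.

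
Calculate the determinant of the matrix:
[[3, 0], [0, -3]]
-9

For a 2×2 matrix [[a, b], [c, d]], det = ad - bc
det = (3)(-3) - (0)(0) = -9 - 0 = -9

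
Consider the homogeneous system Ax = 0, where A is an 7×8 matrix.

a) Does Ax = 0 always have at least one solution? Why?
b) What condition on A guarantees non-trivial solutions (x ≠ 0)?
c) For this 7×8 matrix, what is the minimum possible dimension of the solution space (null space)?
a) Yes, x = 0 is always a solution. b) When A has linearly dependent columns (rank < n). c) Minimum nullity = 1.

a) x = 0 satisfies A·0 = 0, so the zero vector is always a solution.
b) Non-trivial solutions exist iff the columns of A are linearly dependent, equivalently rank(A) < n (the number of columns).
c) By rank-nullity, rank(A) + nullity(A) = n = 8. Since A has only 7 rows, rank(A) ≤ 7, so nullity(A) ≥ 8 - 7 = 1.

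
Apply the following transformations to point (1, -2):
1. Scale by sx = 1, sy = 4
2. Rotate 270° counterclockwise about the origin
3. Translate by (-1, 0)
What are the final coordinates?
(-9, -1)

Step 1: Scale → (1, -8)
Step 2: Rotate 270° → (-8, -1)
Step 3: Translate → (-9, -1)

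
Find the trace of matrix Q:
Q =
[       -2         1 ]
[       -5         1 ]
tr(Q) = -2 + 1 = -1

The trace of a square matrix is the sum of its diagonal entries.
Diagonal entries of Q: Q[0][0] = -2, Q[1][1] = 1.
tr(Q) = -2 + 1 = -1.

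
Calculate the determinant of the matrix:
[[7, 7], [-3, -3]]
0

For a 2×2 matrix [[a, b], [c, d]], det = ad - bc
det = (7)(-3) - (7)(-3) = -21 - -21 = 0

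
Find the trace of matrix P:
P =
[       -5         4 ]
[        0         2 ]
tr(P) = -5 + 2 = -3

The trace of a square matrix is the sum of its diagonal entries.
Diagonal entries of P: P[0][0] = -5, P[1][1] = 2.
tr(P) = -5 + 2 = -3.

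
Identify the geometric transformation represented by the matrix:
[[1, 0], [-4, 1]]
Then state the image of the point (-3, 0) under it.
vertical shear with factor -4; image of (-3, 0) is (-3, 12)

The matrix [[1, 0], [k, 1]] sends (x, y) to (x, -4x + y), leaving the x-coordinate fixed: a vertical shear.
The matrix [[1, 0], [-4, 1]] represents: vertical shear with factor -4.
Applying it to (-3, 0): [1·-3 + 0·0, -4·-3 + 1·0] = (-3, 12).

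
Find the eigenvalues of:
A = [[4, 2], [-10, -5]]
λ = -1, 0

Solve det(A - λI) = 0. For a 2×2 matrix this is λ² - (trace)λ + det = 0.
trace(A) = 4 - 5 = -1.
det(A) = (4)*(-5) - (2)*(-10) = -20 + 20 = 0.
Characteristic equation: λ² - (-1)λ + (0) = 0.
Discriminant: (-1)² - 4*(0) = 1 - 0 = 1.
Roots: λ = (-1 ± √1) / 2 = -1, 0.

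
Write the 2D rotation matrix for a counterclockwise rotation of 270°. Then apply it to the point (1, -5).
R = [[0, 1], [-1, 0]]; R·(1, -5) = (-5, -1)

Rotation matrix formula: R(θ) = [[cos θ, -sin θ], [sin θ, cos θ]]
For θ = 270°:
cos(270°) = 0
sin(270°) = -1
R = [[0, 1], [-1, 0]]
Apply to (1, -5): [0·1 + (1)·-5, -1·1 + 0·-5] = (-5, -1)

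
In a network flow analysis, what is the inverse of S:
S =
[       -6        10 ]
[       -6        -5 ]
det(S) = 90
S⁻¹ =
[    -1/18      -1/9 ]
[     1/15     -1/15 ]

For a 2×2 matrix S = [[a, b], [c, d]] with det(S) ≠ 0, S⁻¹ = (1/det(S)) * [[d, -b], [-c, a]].
det(S) = (-6)*(-5) - (10)*(-6) = 30 + 60 = 90.
S⁻¹ = (1/90) * [[-5, -10], [6, -6]].
Dividing each entry by 90 and reducing:
S⁻¹ =
[    -1/18      -1/9 ]
[     1/15     -1/15 ]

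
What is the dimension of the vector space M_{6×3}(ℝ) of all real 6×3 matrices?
Dimension = 18

A real 6×3 matrix is determined by its 6·3 = 18 independent entries.
A standard basis is {E_ij : 1 ≤ i ≤ 6, 1 ≤ j ≤ 3}, where E_ij has a 1 in position (i, j) and 0 elsewhere — there are 18 such matrices, and they are linearly independent and span M_{6×3}(ℝ).
Therefore dim(M_{6×3}(ℝ)) = 18.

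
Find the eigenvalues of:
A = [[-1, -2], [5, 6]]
λ = 1, 4

Solve det(A - λI) = 0. For a 2×2 matrix this is λ² - (trace)λ + det = 0.
trace(A) = -1 + 6 = 5.
det(A) = (-1)*(6) - (-2)*(5) = -6 + 10 = 4.
Characteristic equation: λ² - (5)λ + (4) = 0.
Discriminant: (5)² - 4*(4) = 25 - 16 = 9.
Roots: λ = (5 ± √9) / 2 = 1, 4.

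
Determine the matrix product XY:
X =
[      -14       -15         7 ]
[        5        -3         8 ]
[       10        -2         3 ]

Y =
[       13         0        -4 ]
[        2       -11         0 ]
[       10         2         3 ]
XY =
[     -142       179        77 ]
[      139        49         4 ]
[      156        28       -31 ]

Matrix multiplication: (XY)[i][j] = sum over k of X[i][k] * Y[k][j].
  (XY)[0][0] = (-14)*(13) + (-15)*(2) + (7)*(10) = -142
  (XY)[0][1] = (-14)*(0) + (-15)*(-11) + (7)*(2) = 179
  (XY)[0][2] = (-14)*(-4) + (-15)*(0) + (7)*(3) = 77
  (XY)[1][0] = (5)*(13) + (-3)*(2) + (8)*(10) = 139
  (XY)[1][1] = (5)*(0) + (-3)*(-11) + (8)*(2) = 49
  (XY)[1][2] = (5)*(-4) + (-3)*(0) + (8)*(3) = 4
  (XY)[2][0] = (10)*(13) + (-2)*(2) + (3)*(10) = 156
  (XY)[2][1] = (10)*(0) + (-2)*(-11) + (3)*(2) = 28
  (XY)[2][2] = (10)*(-4) + (-2)*(0) + (3)*(3) = -31
XY =
[     -142       179        77 ]
[      139        49         4 ]
[      156        28       -31 ]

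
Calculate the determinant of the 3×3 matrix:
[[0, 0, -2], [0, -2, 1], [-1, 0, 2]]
4

Expansion along first row:
det = 0·det([[-2,1],[0,2]]) - 0·det([[0,1],[-1,2]]) + -2·det([[0,-2],[-1,0]])
    = 0·(-2·2 - 1·0) - 0·(0·2 - 1·-1) + -2·(0·0 - -2·-1)
    = 0·-4 - 0·1 + -2·-2
    = 0 + 0 + 4 = 4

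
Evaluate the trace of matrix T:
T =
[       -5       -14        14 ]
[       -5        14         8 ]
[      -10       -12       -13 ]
tr(T) = -5 + 14 - 13 = -4

The trace of a square matrix is the sum of its diagonal entries.
Diagonal entries of T: T[0][0] = -5, T[1][1] = 14, T[2][2] = -13.
tr(T) = -5 + 14 - 13 = -4.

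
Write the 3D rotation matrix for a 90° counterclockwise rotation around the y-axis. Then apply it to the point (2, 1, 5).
R = [[0, 0, 1], [0, 1, 0], [-1, 0, 0]]; R·(2, 1, 5) = (5, 1, -2)

Rotation matrix for 90° around y-axis:
cos(90°) = 0, sin(90°) = 1
R = [[0, 0, 1], [0, 1, 0], [-1, 0, 0]]
Apply to (2, 1, 5): R·[2, 1, 5]ᵀ = (5, 1, -2)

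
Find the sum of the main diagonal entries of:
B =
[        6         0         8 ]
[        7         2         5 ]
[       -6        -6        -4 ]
tr(B) = 6 + 2 - 4 = 4

The trace of a square matrix is the sum of its diagonal entries.
Diagonal entries of B: B[0][0] = 6, B[1][1] = 2, B[2][2] = -4.
tr(B) = 6 + 2 - 4 = 4.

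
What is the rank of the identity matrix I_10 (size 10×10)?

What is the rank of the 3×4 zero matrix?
rank(I_10) = 10, rank(0) = 0

The identity I_10 has 10 columns that are the standard basis vectors e_1, …, e_10. These are linearly independent, so all 10 columns are pivots and rank(I_10) = 10.
The 3×4 zero matrix has every entry zero, so every row is the zero row and there are no pivots; rank(0) = 0.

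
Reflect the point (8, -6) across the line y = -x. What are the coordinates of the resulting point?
(6, -8)

Reflection across line y = -x: (8, -6) → (6, -8)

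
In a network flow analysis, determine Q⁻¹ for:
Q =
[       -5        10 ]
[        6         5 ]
det(Q) = -85
Q⁻¹ =
[    -1/17      2/17 ]
[     6/85      1/17 ]

For a 2×2 matrix Q = [[a, b], [c, d]] with det(Q) ≠ 0, Q⁻¹ = (1/det(Q)) * [[d, -b], [-c, a]].
det(Q) = (-5)*(5) - (10)*(6) = -25 - 60 = -85.
Q⁻¹ = (1/-85) * [[5, -10], [-6, -5]].
Dividing each entry by -85 and reducing:
Q⁻¹ =
[    -1/17      2/17 ]
[     6/85      1/17 ]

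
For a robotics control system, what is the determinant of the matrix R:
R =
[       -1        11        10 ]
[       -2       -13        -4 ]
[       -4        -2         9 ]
det(R) = 19

Expand along row 0 (cofactor expansion): det(R) = a*(e*i - f*h) - b*(d*i - f*g) + c*(d*h - e*g), where the 3×3 is [[a, b, c], [d, e, f], [g, h, i]].
Minor M_00 = (-13)*(9) - (-4)*(-2) = -117 - 8 = -125.
Minor M_01 = (-2)*(9) - (-4)*(-4) = -18 - 16 = -34.
Minor M_02 = (-2)*(-2) - (-13)*(-4) = 4 - 52 = -48.
det(R) = (-1)*(-125) - (11)*(-34) + (10)*(-48) = 125 + 374 - 480 = 19.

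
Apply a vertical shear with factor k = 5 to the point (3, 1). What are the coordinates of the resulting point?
(3, 16)

Shear matrix for vertical shear with factor k = 5:
[[1, 0], [5, 1]]
Result: (3, 1) → (3, 16)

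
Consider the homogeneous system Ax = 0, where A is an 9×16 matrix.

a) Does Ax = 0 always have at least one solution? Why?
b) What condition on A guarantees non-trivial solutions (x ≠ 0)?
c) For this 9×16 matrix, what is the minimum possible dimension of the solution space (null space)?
a) Yes, x = 0 is always a solution. b) When A has linearly dependent columns (rank < n). c) Minimum nullity = 7.

a) x = 0 satisfies A·0 = 0, so the zero vector is always a solution.
b) Non-trivial solutions exist iff the columns of A are linearly dependent, equivalently rank(A) < n (the number of columns).
c) By rank-nullity, rank(A) + nullity(A) = n = 16. Since A has only 9 rows, rank(A) ≤ 9, so nullity(A) ≥ 16 - 9 = 7.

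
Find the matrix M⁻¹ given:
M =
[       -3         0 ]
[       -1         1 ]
det(M) = -3
M⁻¹ =
[     -1/3         0 ]
[     -1/3         1 ]

For a 2×2 matrix M = [[a, b], [c, d]] with det(M) ≠ 0, M⁻¹ = (1/det(M)) * [[d, -b], [-c, a]].
det(M) = (-3)*(1) - (0)*(-1) = -3 - 0 = -3.
M⁻¹ = (1/-3) * [[1, 0], [1, -3]].
Dividing each entry by -3 and reducing:
M⁻¹ =
[     -1/3         0 ]
[     -1/3         1 ]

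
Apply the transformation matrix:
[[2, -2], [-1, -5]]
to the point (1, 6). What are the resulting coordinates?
(-10, -31)

Matrix multiplication:
[[2, -2], [-1, -5]] × [1, 6]ᵀ
= [2×1 + -2×6, -1×1 + -5×6]ᵀ
= [-10.0000, -31.0000]ᵀ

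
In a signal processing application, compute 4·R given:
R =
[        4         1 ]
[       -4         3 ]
4R =
[       16         4 ]
[      -16        12 ]

Scalar multiplication is elementwise: (4R)[i][j] = 4 * R[i][j].
  (4R)[0][0] = 4 * (4) = 16
  (4R)[0][1] = 4 * (1) = 4
  (4R)[1][0] = 4 * (-4) = -16
  (4R)[1][1] = 4 * (3) = 12
4R =
[       16         4 ]
[      -16        12 ]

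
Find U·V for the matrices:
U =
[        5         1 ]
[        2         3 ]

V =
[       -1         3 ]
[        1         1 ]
UV =
[       -4        16 ]
[        1         9 ]

Matrix multiplication: (UV)[i][j] = sum over k of U[i][k] * V[k][j].
  (UV)[0][0] = (5)*(-1) + (1)*(1) = -4
  (UV)[0][1] = (5)*(3) + (1)*(1) = 16
  (UV)[1][0] = (2)*(-1) + (3)*(1) = 1
  (UV)[1][1] = (2)*(3) + (3)*(1) = 9
UV =
[       -4        16 ]
[        1         9 ]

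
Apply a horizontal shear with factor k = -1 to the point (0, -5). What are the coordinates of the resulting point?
(5, -5)

Shear matrix for horizontal shear with factor k = -1:
[[1, -1], [0, 1]]
Result: (0, -5) → (5, -5)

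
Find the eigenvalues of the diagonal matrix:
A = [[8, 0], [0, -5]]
λ₁ = 8, λ₂ = -5

The characteristic polynomial of A is det(A - λI) = (8 - λ)(-5 - λ) = 0.
The roots are λ = 8 and λ = -5, so the eigenvalues are the diagonal entries.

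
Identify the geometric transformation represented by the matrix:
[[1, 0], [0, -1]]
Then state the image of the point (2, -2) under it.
reflection across the x-axis; image of (2, -2) is (2, 2)

This is a symmetric orthogonal matrix with determinant -1, which characterizes a reflection in ℝ².
The matrix [[1, 0], [0, -1]] represents: reflection across the x-axis.
Applying it to (2, -2): [1·2 + 0·-2, 0·2 + -1·-2] = (2, 2).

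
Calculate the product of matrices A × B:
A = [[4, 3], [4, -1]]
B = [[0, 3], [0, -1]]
[[0, 9], [0, 13]]

Matrix multiplication:
C[0][0] = 4×0 + 3×0 = 0
C[0][1] = 4×3 + 3×-1 = 9
C[1][0] = 4×0 + -1×0 = 0
C[1][1] = 4×3 + -1×-1 = 13
Result: [[0, 9], [0, 13]]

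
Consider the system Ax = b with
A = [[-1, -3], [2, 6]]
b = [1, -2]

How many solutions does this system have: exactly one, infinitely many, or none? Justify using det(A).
Infinitely many solutions

det(A) = (-1)*(6) - (-3)*(2) = 0, so A is singular (column 2 is 3 times column 1).
b = [1, -2] = -1 * column 1 of A, so b lies in the column space of A.
A singular matrix whose right-hand side is in its column space gives a 1-parameter family of solutions — infinitely many.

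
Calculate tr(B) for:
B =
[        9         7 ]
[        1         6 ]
tr(B) = 9 + 6 = 15

The trace of a square matrix is the sum of its diagonal entries.
Diagonal entries of B: B[0][0] = 9, B[1][1] = 6.
tr(B) = 9 + 6 = 15.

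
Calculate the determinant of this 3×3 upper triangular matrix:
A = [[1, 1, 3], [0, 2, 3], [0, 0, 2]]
4

The determinant of a triangular matrix is the product of its diagonal entries (the off-diagonal entries above the diagonal do not affect it).
det(A) = (1) * (2) * (2) = 4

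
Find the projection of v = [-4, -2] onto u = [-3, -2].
[-48/13, -32/13]

The projection of v onto u is proj_u(v) = ((v·u) / (u·u)) · u.
v·u = (-4)*(-3) + (-2)*(-2) = 16.
u·u = (-3)*(-3) + (-2)*(-2) = 13.
coefficient = 16 / 13 = 16/13.
proj_u(v) = 16/13 · [-3, -2] = [-48/13, -32/13].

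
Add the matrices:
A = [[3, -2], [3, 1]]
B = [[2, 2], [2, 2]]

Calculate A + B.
[[5, 0], [5, 3]]

Add corresponding elements:
(3)+(2)=5
(-2)+(2)=0
(3)+(2)=5
(1)+(2)=3
A + B = [[5, 0], [5, 3]]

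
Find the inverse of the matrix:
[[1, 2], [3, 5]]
[[-5, 2], [3, -1]]

For [[a,b],[c,d]], inverse = (1/det)·[[d,-b],[-c,a]]
det = 1·5 - 2·3 = -1
Inverse = (1/-1)·[[5, -2], [-3, 1]]
        = [[-5, 2], [3, -1]]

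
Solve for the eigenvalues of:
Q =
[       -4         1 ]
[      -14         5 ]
λ = -2, 3

Solve det(Q - λI) = 0. For a 2×2 matrix the characteristic equation is λ² - (trace)λ + det = 0.
trace(Q) = a + d = -4 + 5 = 1.
det(Q) = a*d - b*c = (-4)*(5) - (1)*(-14) = -20 + 14 = -6.
Characteristic equation: λ² - (1)λ + (-6) = 0.
Discriminant = (1)² - 4*(-6) = 1 + 24 = 25.
λ = (1 ± √25) / 2 = (1 ± 5) / 2 = -2, 3.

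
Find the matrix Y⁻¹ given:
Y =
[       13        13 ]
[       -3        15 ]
det(Y) = 234
Y⁻¹ =
[     5/78     -1/18 ]
[     1/78      1/18 ]

For a 2×2 matrix Y = [[a, b], [c, d]] with det(Y) ≠ 0, Y⁻¹ = (1/det(Y)) * [[d, -b], [-c, a]].
det(Y) = (13)*(15) - (13)*(-3) = 195 + 39 = 234.
Y⁻¹ = (1/234) * [[15, -13], [3, 13]].
Dividing each entry by 234 and reducing:
Y⁻¹ =
[     5/78     -1/18 ]
[     1/78      1/18 ]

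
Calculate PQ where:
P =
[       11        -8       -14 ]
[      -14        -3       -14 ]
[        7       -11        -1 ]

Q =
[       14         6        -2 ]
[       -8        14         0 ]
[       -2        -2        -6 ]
PQ =
[      246       -18        62 ]
[     -144       -98       112 ]
[      188      -110        -8 ]

Matrix multiplication: (PQ)[i][j] = sum over k of P[i][k] * Q[k][j].
  (PQ)[0][0] = (11)*(14) + (-8)*(-8) + (-14)*(-2) = 246
  (PQ)[0][1] = (11)*(6) + (-8)*(14) + (-14)*(-2) = -18
  (PQ)[0][2] = (11)*(-2) + (-8)*(0) + (-14)*(-6) = 62
  (PQ)[1][0] = (-14)*(14) + (-3)*(-8) + (-14)*(-2) = -144
  (PQ)[1][1] = (-14)*(6) + (-3)*(14) + (-14)*(-2) = -98
  (PQ)[1][2] = (-14)*(-2) + (-3)*(0) + (-14)*(-6) = 112
  (PQ)[2][0] = (7)*(14) + (-11)*(-8) + (-1)*(-2) = 188
  (PQ)[2][1] = (7)*(6) + (-11)*(14) + (-1)*(-2) = -110
  (PQ)[2][2] = (7)*(-2) + (-11)*(0) + (-1)*(-6) = -8
PQ =
[      246       -18        62 ]
[     -144       -98       112 ]
[      188      -110        -8 ]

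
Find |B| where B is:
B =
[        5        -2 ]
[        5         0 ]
det(B) = 10

For a 2×2 matrix [[a, b], [c, d]], det = a*d - b*c.
det(B) = (5)*(0) - (-2)*(5) = 0 + 10 = 10.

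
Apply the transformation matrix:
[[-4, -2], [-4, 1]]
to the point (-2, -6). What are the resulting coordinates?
(20, 2)

Matrix multiplication:
[[-4, -2], [-4, 1]] × [-2, -6]ᵀ
= [-4×-2 + -2×-6, -4×-2 + 1×-6]ᵀ
= [20.0000, 2.0000]ᵀ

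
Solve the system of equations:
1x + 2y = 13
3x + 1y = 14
x = 3, y = 5

Use elimination (row reduction):
Equation 1: 1x + 2y = 13.
Equation 2: 3x + 1y = 14.
Multiply Eq1 by 3 and Eq2 by 1: 3x + 6y = 39;  3x + 1y = 14.
Subtract: (-5)y = -25, so y = 5.
Back-substitute into Eq1: 1x + 2*(5) = 13, so x = 3.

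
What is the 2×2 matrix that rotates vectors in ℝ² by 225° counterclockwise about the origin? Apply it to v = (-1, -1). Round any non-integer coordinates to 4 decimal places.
R = [[-√2/2, √2/2], [-√2/2, -√2/2]]; R·v = (0.0000, 1.4142)

A counterclockwise rotation by angle θ in ℝ² has matrix R(θ) = [[cos θ, -sin θ], [sin θ, cos θ]].
For θ = 225°: cos θ = -√2/2, sin θ = -√2/2.
R(225°) = [[-√2/2, √2/2], [-√2/2, -√2/2]].
R·v = [-√2/2·-1 + (√2/2)·-1, -√2/2·-1 + -√2/2·-1] = (0.0000, 1.4142).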